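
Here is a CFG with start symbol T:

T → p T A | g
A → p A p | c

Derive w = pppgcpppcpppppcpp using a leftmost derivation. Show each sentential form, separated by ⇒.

T ⇒ pTA ⇒ ppTAA ⇒ pppTAAA ⇒ pppgAAA ⇒ pppgcAA ⇒ pppgcpApA ⇒ pppgcppAppA ⇒ pppgcpppApppA ⇒ pppgcpppcpppA ⇒ pppgcpppcppppAp ⇒ pppgcpppcpppppApp ⇒ pppgcpppcpppppcpp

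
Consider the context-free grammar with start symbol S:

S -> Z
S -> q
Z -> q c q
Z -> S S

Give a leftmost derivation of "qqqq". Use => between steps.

S=>Z=>SS=>ZS=>SSS=>ZSS=>SSSS=>qSSS=>qqSS=>qqqS=>qqqq

S => Z   [S -> Z]
Z => SS   [Z -> S S]
SS => ZS   [S -> Z]
ZS => SSS   [Z -> S S]
SSS => ZSS   [S -> Z]
ZSS => SSSS   [Z -> S S]
SSSS => qSSS   [S -> q]
qSSS => qqSS   [S -> q]
qqSS => qqqS   [S -> q]
qqqS => qqqq   [S -> q]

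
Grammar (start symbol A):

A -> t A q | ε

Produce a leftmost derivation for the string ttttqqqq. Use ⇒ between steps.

A ⇒ tAq   [A -> t A q]
tAq ⇒ ttAqq   [A -> t A q]
ttAqq ⇒ tttAqqq   [A -> t A q]
tttAqqq ⇒ ttttAqqqq   [A -> t A q]
ttttAqqqq ⇒ ttttqqqq   [A -> ε]

A ⇒ tAq ⇒ ttAqq ⇒ tttAqqq ⇒ ttttAqqqq ⇒ ttttqqqq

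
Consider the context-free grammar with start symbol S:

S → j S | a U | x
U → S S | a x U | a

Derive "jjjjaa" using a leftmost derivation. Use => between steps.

S => jS => jjS => jjjS => jjjjS => jjjjaU => jjjjaa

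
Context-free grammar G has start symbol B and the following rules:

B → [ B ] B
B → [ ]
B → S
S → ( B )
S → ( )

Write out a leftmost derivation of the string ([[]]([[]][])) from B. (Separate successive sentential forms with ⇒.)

B ⇒ S ⇒ (B) ⇒ ([B]B) ⇒ ([[]]B) ⇒ ([[]]S) ⇒ ([[]](B)) ⇒ ([[]]([B]B)) ⇒ ([[]]([[]]B)) ⇒ ([[]]([[]][]))

B ⇒ S   [B → S]
S ⇒ (B)   [S → ( B )]
(B) ⇒ ([B]B)   [B → [ B ] B]
([B]B) ⇒ ([[]]B)   [B → [ ]]
([[]]B) ⇒ ([[]]S)   [B → S]
([[]]S) ⇒ ([[]](B))   [S → ( B )]
([[]](B)) ⇒ ([[]]([B]B))   [B → [ B ] B]
([[]]([B]B)) ⇒ ([[]]([[]]B))   [B → [ ]]
([[]]([[]]B)) ⇒ ([[]]([[]][]))   [B → [ ]]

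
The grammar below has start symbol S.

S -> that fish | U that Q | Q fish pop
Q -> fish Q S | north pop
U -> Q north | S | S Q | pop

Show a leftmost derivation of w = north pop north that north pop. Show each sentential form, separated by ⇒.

S ⇒ U that Q   [S -> U that Q]
U that Q ⇒ Q north that Q   [U -> Q north]
Q north that Q ⇒ north pop north that Q   [Q -> north pop]
north pop north that Q ⇒ north pop north that north pop   [Q -> north pop]

S ⇒ U that Q ⇒ Q north that Q ⇒ north pop north that Q ⇒ north pop north that north pop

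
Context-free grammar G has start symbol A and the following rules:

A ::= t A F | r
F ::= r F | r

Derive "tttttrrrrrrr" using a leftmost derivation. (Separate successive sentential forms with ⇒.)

A ⇒ tAF   [A ::= t A F]
tAF ⇒ ttAFF   [A ::= t A F]
ttAFF ⇒ tttAFFF   [A ::= t A F]
tttAFFF ⇒ ttttAFFFF   [A ::= t A F]
ttttAFFFF ⇒ tttttAFFFFF   [A ::= t A F]
tttttAFFFFF ⇒ tttttrFFFFF   [A ::= r]
tttttrFFFFF ⇒ tttttrrFFFF   [F ::= r]
tttttrrFFFF ⇒ tttttrrrFFF   [F ::= r]
tttttrrrFFF ⇒ tttttrrrrFF   [F ::= r]
tttttrrrrFF ⇒ tttttrrrrrFF   [F ::= r F]
tttttrrrrrFF ⇒ tttttrrrrrrF   [F ::= r]
tttttrrrrrrF ⇒ tttttrrrrrrr   [F ::= r]

A ⇒ tAF ⇒ ttAFF ⇒ tttAFFF ⇒ ttttAFFFF ⇒ tttttAFFFFF ⇒ tttttrFFFFF ⇒ tttttrrFFFF ⇒ tttttrrrFFF ⇒ tttttrrrrFF ⇒ tttttrrrrrFF ⇒ tttttrrrrrrF ⇒ tttttrrrrrrr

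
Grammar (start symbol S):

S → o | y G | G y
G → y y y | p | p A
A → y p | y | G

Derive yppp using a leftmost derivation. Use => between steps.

S=>yG=>ypA=>ypG=>yppA=>yppG=>yppp

S => yG   [S → y G]
yG => ypA   [G → p A]
ypA => ypG   [A → G]
ypG => yppA   [G → p A]
yppA => yppG   [A → G]
yppG => yppp   [G → p]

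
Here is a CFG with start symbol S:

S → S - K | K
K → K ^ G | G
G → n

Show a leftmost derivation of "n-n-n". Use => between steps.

S => S-K => S-K-K => K-K-K => G-K-K => n-K-K => n-G-K => n-n-K => n-n-G => n-n-n

S => S-K   [S → S - K]
S-K => S-K-K   [S → S - K]
S-K-K => K-K-K   [S → K]
K-K-K => G-K-K   [K → G]
G-K-K => n-K-K   [G → n]
n-K-K => n-G-K   [K → G]
n-G-K => n-n-K   [G → n]
n-n-K => n-n-G   [K → G]
n-n-G => n-n-n   [G → n]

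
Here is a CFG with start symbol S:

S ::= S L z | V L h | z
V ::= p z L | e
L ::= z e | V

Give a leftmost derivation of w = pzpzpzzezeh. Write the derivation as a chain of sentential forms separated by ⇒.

S ⇒ VLh   [S ::= V L h]
VLh ⇒ pzLLh   [V ::= p z L]
pzLLh ⇒ pzVLh   [L ::= V]
pzVLh ⇒ pzpzLLh   [V ::= p z L]
pzpzLLh ⇒ pzpzVLh   [L ::= V]
pzpzVLh ⇒ pzpzpzLLh   [V ::= p z L]
pzpzpzLLh ⇒ pzpzpzzeLh   [L ::= z e]
pzpzpzzeLh ⇒ pzpzpzzezeh   [L ::= z e]

S⇒VLh⇒pzLLh⇒pzVLh⇒pzpzLLh⇒pzpzVLh⇒pzpzpzLLh⇒pzpzpzzeLh⇒pzpzpzzezeh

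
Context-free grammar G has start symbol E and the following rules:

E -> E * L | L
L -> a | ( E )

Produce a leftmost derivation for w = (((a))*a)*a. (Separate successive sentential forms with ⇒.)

E ⇒ E*L ⇒ L*L ⇒ (E)*L ⇒ (E*L)*L ⇒ (L*L)*L ⇒ ((E)*L)*L ⇒ ((L)*L)*L ⇒ (((E))*L)*L ⇒ (((L))*L)*L ⇒ (((a))*L)*L ⇒ (((a))*a)*L ⇒ (((a))*a)*a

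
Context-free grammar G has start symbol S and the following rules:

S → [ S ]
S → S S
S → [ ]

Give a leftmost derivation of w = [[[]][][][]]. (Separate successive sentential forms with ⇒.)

S⇒[S]⇒[SS]⇒[[S]S]⇒[[[]]S]⇒[[[]]SS]⇒[[[]][]S]⇒[[[]][]SS]⇒[[[]][][]S]⇒[[[]][][][]]

S ⇒ [S]   [S → [ S ]]
[S] ⇒ [SS]   [S → S S]
[SS] ⇒ [[S]S]   [S → [ S ]]
[[S]S] ⇒ [[[]]S]   [S → [ ]]
[[[]]S] ⇒ [[[]]SS]   [S → S S]
[[[]]SS] ⇒ [[[]][]S]   [S → [ ]]
[[[]][]S] ⇒ [[[]][]SS]   [S → S S]
[[[]][]SS] ⇒ [[[]][][]S]   [S → [ ]]
[[[]][][]S] ⇒ [[[]][][][]]   [S → [ ]]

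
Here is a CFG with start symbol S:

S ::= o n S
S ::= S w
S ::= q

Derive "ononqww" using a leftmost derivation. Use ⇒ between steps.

S⇒Sw⇒onSw⇒ononSw⇒ononSww⇒ononqww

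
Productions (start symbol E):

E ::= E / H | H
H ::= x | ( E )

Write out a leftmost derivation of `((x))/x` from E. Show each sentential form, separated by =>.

E => E/H   [E ::= E / H]
E/H => H/H   [E ::= H]
H/H => (E)/H   [H ::= ( E )]
(E)/H => (H)/H   [E ::= H]
(H)/H => ((E))/H   [H ::= ( E )]
((E))/H => ((H))/H   [E ::= H]
((H))/H => ((x))/H   [H ::= x]
((x))/H => ((x))/x   [H ::= x]

E => E/H => H/H => (E)/H => (H)/H => ((E))/H => ((H))/H => ((x))/H => ((x))/x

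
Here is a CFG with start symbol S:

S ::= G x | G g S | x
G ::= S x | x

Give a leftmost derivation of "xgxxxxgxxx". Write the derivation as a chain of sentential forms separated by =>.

S => Gx => Sxx => GgSxx => xgSxx => xgGgSxx => xgSxgSxx => xgGxxgSxx => xgSxxxgSxx => xgxxxxgSxx => xgxxxxgxxx

S => Gx   [S ::= G x]
Gx => Sxx   [G ::= S x]
Sxx => GgSxx   [S ::= G g S]
GgSxx => xgSxx   [G ::= x]
xgSxx => xgGgSxx   [S ::= G g S]
xgGgSxx => xgSxgSxx   [G ::= S x]
xgSxgSxx => xgGxxgSxx   [S ::= G x]
xgGxxgSxx => xgSxxxgSxx   [G ::= S x]
xgSxxxgSxx => xgxxxxgSxx   [S ::= x]
xgxxxxgSxx => xgxxxxgxxx   [S ::= x]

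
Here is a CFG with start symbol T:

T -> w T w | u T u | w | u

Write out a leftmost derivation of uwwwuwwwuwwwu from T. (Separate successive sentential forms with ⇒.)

T⇒uTu⇒uwTwu⇒uwwTwwu⇒uwwwTwwwu⇒uwwwuTuwwwu⇒uwwwuwTwuwwwu⇒uwwwuwwwuwwwu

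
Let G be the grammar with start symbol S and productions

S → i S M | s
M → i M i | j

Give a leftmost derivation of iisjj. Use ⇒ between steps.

S ⇒ iSM ⇒ iiSMM ⇒ iisMM ⇒ iisjM ⇒ iisjj

S ⇒ iSM   [S → i S M]
iSM ⇒ iiSMM   [S → i S M]
iiSMM ⇒ iisMM   [S → s]
iisMM ⇒ iisjM   [M → j]
iisjM ⇒ iisjj   [M → j]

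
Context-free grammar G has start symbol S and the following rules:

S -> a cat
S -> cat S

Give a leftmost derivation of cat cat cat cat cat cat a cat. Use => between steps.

S => cat S   [S -> cat S]
cat S => cat cat S   [S -> cat S]
cat cat S => cat cat cat S   [S -> cat S]
cat cat cat S => cat cat cat cat S   [S -> cat S]
cat cat cat cat S => cat cat cat cat cat S   [S -> cat S]
cat cat cat cat cat S => cat cat cat cat cat cat S   [S -> cat S]
cat cat cat cat cat cat S => cat cat cat cat cat cat a cat   [S -> a cat]

S => cat S => cat cat S => cat cat cat S => cat cat cat cat S => cat cat cat cat cat S => cat cat cat cat cat cat S => cat cat cat cat cat cat a cat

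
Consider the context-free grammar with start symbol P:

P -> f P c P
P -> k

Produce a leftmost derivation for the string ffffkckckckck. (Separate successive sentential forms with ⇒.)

P ⇒ fPcP   [P -> f P c P]
fPcP ⇒ ffPcPcP   [P -> f P c P]
ffPcPcP ⇒ fffPcPcPcP   [P -> f P c P]
fffPcPcPcP ⇒ ffffPcPcPcPcP   [P -> f P c P]
ffffPcPcPcPcP ⇒ ffffkcPcPcPcP   [P -> k]
ffffkcPcPcPcP ⇒ ffffkckcPcPcP   [P -> k]
ffffkckcPcPcP ⇒ ffffkckckcPcP   [P -> k]
ffffkckckcPcP ⇒ ffffkckckckcP   [P -> k]
ffffkckckckcP ⇒ ffffkckckckck   [P -> k]

P ⇒ fPcP ⇒ ffPcPcP ⇒ fffPcPcPcP ⇒ ffffPcPcPcPcP ⇒ ffffkcPcPcPcP ⇒ ffffkckcPcPcP ⇒ ffffkckckcPcP ⇒ ffffkckckckcP ⇒ ffffkckckckck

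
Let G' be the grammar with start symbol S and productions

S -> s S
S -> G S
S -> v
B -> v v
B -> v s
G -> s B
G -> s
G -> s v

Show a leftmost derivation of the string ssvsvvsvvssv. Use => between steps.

S => sS => sGS => ssvS => ssvGS => ssvsBS => ssvsvvS => ssvsvvGS => ssvsvvsBS => ssvsvvsvvS => ssvsvvsvvGS => ssvsvvsvvsS => ssvsvvsvvsGS => ssvsvvsvvssS => ssvsvvsvvssv

S => sS   [S -> s S]
sS => sGS   [S -> G S]
sGS => ssvS   [G -> s v]
ssvS => ssvGS   [S -> G S]
ssvGS => ssvsBS   [G -> s B]
ssvsBS => ssvsvvS   [B -> v v]
ssvsvvS => ssvsvvGS   [S -> G S]
ssvsvvGS => ssvsvvsBS   [G -> s B]
ssvsvvsBS => ssvsvvsvvS   [B -> v v]
ssvsvvsvvS => ssvsvvsvvGS   [S -> G S]
ssvsvvsvvGS => ssvsvvsvvsS   [G -> s]
ssvsvvsvvsS => ssvsvvsvvsGS   [S -> G S]
ssvsvvsvvsGS => ssvsvvsvvssS   [G -> s]
ssvsvvsvvssS => ssvsvvsvvssv   [S -> v]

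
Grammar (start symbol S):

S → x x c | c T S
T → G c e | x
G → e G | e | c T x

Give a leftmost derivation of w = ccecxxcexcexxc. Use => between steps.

S=>cTS=>cGceS=>ccTxceS=>ccGcexceS=>cceGcexceS=>ccecTxcexceS=>ccecxxcexceS=>ccecxxcexcexxc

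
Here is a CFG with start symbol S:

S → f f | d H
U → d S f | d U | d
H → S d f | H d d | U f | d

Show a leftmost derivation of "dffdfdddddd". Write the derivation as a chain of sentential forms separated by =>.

S => dH => dHdd => dHdddd => dHdddddd => dSdfdddddd => dffdfdddddd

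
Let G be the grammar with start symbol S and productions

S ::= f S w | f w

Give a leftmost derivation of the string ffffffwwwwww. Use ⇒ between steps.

S ⇒ fSw   [S ::= f S w]
fSw ⇒ ffSww   [S ::= f S w]
ffSww ⇒ fffSwww   [S ::= f S w]
fffSwww ⇒ ffffSwwww   [S ::= f S w]
ffffSwwww ⇒ fffffSwwwww   [S ::= f S w]
fffffSwwwww ⇒ ffffffwwwwww   [S ::= f w]

S ⇒ fSw ⇒ ffSww ⇒ fffSwww ⇒ ffffSwwww ⇒ fffffSwwwww ⇒ ffffffwwwwww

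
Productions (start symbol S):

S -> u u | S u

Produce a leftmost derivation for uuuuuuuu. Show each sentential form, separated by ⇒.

S ⇒ Su   [S -> S u]
Su ⇒ Suu   [S -> S u]
Suu ⇒ Suuu   [S -> S u]
Suuu ⇒ Suuuu   [S -> S u]
Suuuu ⇒ Suuuuu   [S -> S u]
Suuuuu ⇒ Suuuuuu   [S -> S u]
Suuuuuu ⇒ uuuuuuuu   [S -> u u]

S⇒Su⇒Suu⇒Suuu⇒Suuuu⇒Suuuuu⇒Suuuuuu⇒uuuuuuuu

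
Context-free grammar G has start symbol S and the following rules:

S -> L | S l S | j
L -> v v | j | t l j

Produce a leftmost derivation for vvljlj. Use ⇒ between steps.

S ⇒ SlS ⇒ LlS ⇒ vvlS ⇒ vvlSlS ⇒ vvljlS ⇒ vvljlL ⇒ vvljlj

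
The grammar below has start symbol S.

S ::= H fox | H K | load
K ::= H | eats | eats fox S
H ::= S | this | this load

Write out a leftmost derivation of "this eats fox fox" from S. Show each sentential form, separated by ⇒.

S ⇒ H fox   [S ::= H fox]
H fox ⇒ S fox   [H ::= S]
S fox ⇒ H fox fox   [S ::= H fox]
H fox fox ⇒ S fox fox   [H ::= S]
S fox fox ⇒ H K fox fox   [S ::= H K]
H K fox fox ⇒ this K fox fox   [H ::= this]
this K fox fox ⇒ this eats fox fox   [K ::= eats]

S ⇒ H fox ⇒ S fox ⇒ H fox fox ⇒ S fox fox ⇒ H K fox fox ⇒ this K fox fox ⇒ this eats fox fox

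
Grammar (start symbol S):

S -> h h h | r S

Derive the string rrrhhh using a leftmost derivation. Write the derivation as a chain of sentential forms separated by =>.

S => rS   [S -> r S]
rS => rrS   [S -> r S]
rrS => rrrS   [S -> r S]
rrrS => rrrhhh   [S -> h h h]

S=>rS=>rrS=>rrrS=>rrrhhh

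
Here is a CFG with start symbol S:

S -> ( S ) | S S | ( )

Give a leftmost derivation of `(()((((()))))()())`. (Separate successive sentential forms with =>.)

S => (S) => (SS) => (SSS) => (SSSS) => (()SSS) => (()(S)SS) => (()((S))SS) => (()(((S)))SS) => (()((((S))))SS) => (()((((()))))SS) => (()((((()))))()S) => (()((((()))))()())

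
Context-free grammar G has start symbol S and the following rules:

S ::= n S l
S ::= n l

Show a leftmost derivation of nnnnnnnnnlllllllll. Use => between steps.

S => nSl => nnSll => nnnSlll => nnnnSllll => nnnnnSlllll => nnnnnnSllllll => nnnnnnnSlllllll => nnnnnnnnSllllllll => nnnnnnnnnlllllllll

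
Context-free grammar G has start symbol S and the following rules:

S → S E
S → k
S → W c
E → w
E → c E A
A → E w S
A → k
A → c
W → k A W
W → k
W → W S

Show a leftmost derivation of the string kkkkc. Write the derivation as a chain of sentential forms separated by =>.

S => Wc => WSc => kAWSc => kkWSc => kkkSc => kkkkc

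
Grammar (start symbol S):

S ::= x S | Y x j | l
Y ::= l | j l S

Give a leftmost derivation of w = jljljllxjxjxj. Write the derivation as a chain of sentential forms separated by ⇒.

S ⇒ Yxj   [S ::= Y x j]
Yxj ⇒ jlSxj   [Y ::= j l S]
jlSxj ⇒ jlYxjxj   [S ::= Y x j]
jlYxjxj ⇒ jljlSxjxj   [Y ::= j l S]
jljlSxjxj ⇒ jljlYxjxjxj   [S ::= Y x j]
jljlYxjxjxj ⇒ jljljlSxjxjxj   [Y ::= j l S]
jljljlSxjxjxj ⇒ jljljllxjxjxj   [S ::= l]

S ⇒ Yxj ⇒ jlSxj ⇒ jlYxjxj ⇒ jljlSxjxj ⇒ jljlYxjxjxj ⇒ jljljlSxjxjxj ⇒ jljljllxjxjxj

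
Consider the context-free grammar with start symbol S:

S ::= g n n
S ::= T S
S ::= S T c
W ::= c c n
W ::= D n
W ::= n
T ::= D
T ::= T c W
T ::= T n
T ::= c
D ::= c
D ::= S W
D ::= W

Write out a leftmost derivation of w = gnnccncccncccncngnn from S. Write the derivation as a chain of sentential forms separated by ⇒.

S ⇒ TS ⇒ TcWS ⇒ TcWcWS ⇒ TcWcWcWS ⇒ DcWcWcWS ⇒ SWcWcWcWS ⇒ gnnWcWcWcWS ⇒ gnnccncWcWcWS ⇒ gnnccncccncWcWS ⇒ gnnccncccncccncWS ⇒ gnnccncccncccncnS ⇒ gnnccncccncccncngnn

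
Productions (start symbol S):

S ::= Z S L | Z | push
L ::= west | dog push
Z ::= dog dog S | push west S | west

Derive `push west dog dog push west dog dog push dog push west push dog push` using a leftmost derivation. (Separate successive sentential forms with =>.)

S => Z S L   [S ::= Z S L]
Z S L => push west S S L   [Z ::= push west S]
push west S S L => push west Z S L S L   [S ::= Z S L]
push west Z S L S L => push west dog dog S S L S L   [Z ::= dog dog S]
push west dog dog S S L S L => push west dog dog push S L S L   [S ::= push]
push west dog dog push S L S L => push west dog dog push Z S L L S L   [S ::= Z S L]
push west dog dog push Z S L L S L => push west dog dog push west S L L S L   [Z ::= west]
push west dog dog push west S L L S L => push west dog dog push west Z L L S L   [S ::= Z]
push west dog dog push west Z L L S L => push west dog dog push west dog dog S L L S L   [Z ::= dog dog S]
push west dog dog push west dog dog S L L S L => push west dog dog push west dog dog push L L S L   [S ::= push]
push west dog dog push west dog dog push L L S L => push west dog dog push west dog dog push dog push L S L   [L ::= dog push]
push west dog dog push west dog dog push dog push L S L => push west dog dog push west dog dog push dog push west S L   [L ::= west]
push west dog dog push west dog dog push dog push west S L => push west dog dog push west dog dog push dog push west push L   [S ::= push]
push west dog dog push west dog dog push dog push west push L => push west dog dog push west dog dog push dog push west push dog push   [L ::= dog push]

S => Z S L => push west S S L => push west Z S L S L => push west dog dog S S L S L => push west dog dog push S L S L => push west dog dog push Z S L L S L => push west dog dog push west S L L S L => push west dog dog push west Z L L S L => push west dog dog push west dog dog S L L S L => push west dog dog push west dog dog push L L S L => push west dog dog push west dog dog push dog push L S L => push west dog dog push west dog dog push dog push west S L => push west dog dog push west dog dog push dog push west push L => push west dog dog push west dog dog push dog push west push dog push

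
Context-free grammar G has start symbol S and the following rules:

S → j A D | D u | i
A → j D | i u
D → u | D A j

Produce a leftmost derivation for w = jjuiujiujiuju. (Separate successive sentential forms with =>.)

S=>jAD=>jjDD=>jjDAjD=>jjDAjAjD=>jjDAjAjAjD=>jjuAjAjAjD=>jjuiujAjAjD=>jjuiujiujAjD=>jjuiujiujiujD=>jjuiujiujiuju

S => jAD   [S → j A D]
jAD => jjDD   [A → j D]
jjDD => jjDAjD   [D → D A j]
jjDAjD => jjDAjAjD   [D → D A j]
jjDAjAjD => jjDAjAjAjD   [D → D A j]
jjDAjAjAjD => jjuAjAjAjD   [D → u]
jjuAjAjAjD => jjuiujAjAjD   [A → i u]
jjuiujAjAjD => jjuiujiujAjD   [A → i u]
jjuiujiujAjD => jjuiujiujiujD   [A → i u]
jjuiujiujiujD => jjuiujiujiuju   [D → u]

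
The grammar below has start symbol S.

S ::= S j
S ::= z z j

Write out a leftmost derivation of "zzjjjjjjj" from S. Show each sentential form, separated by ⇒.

S ⇒ Sj   [S ::= S j]
Sj ⇒ Sjj   [S ::= S j]
Sjj ⇒ Sjjj   [S ::= S j]
Sjjj ⇒ Sjjjj   [S ::= S j]
Sjjjj ⇒ Sjjjjj   [S ::= S j]
Sjjjjj ⇒ Sjjjjjj   [S ::= S j]
Sjjjjjj ⇒ zzjjjjjjj   [S ::= z z j]

S ⇒ Sj ⇒ Sjj ⇒ Sjjj ⇒ Sjjjj ⇒ Sjjjjj ⇒ Sjjjjjj ⇒ zzjjjjjjj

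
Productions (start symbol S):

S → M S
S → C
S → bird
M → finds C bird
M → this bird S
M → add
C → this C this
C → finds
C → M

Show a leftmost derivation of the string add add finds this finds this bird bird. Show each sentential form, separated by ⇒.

S ⇒ M S ⇒ add S ⇒ add M S ⇒ add add S ⇒ add add M S ⇒ add add finds C bird S ⇒ add add finds this C this bird S ⇒ add add finds this finds this bird S ⇒ add add finds this finds this bird bird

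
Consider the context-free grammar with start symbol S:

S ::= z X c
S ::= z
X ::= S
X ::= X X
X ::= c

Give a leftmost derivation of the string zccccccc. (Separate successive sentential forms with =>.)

S => zXc => zXXc => zcXc => zcXXc => zcXXXc => zcXXXXc => zcXXXXXc => zccXXXXc => zcccXXXc => zccccXXc => zcccccXc => zccccccc

S => zXc   [S ::= z X c]
zXc => zXXc   [X ::= X X]
zXXc => zcXc   [X ::= c]
zcXc => zcXXc   [X ::= X X]
zcXXc => zcXXXc   [X ::= X X]
zcXXXc => zcXXXXc   [X ::= X X]
zcXXXXc => zcXXXXXc   [X ::= X X]
zcXXXXXc => zccXXXXc   [X ::= c]
zccXXXXc => zcccXXXc   [X ::= c]
zcccXXXc => zccccXXc   [X ::= c]
zccccXXc => zcccccXc   [X ::= c]
zcccccXc => zccccccc   [X ::= c]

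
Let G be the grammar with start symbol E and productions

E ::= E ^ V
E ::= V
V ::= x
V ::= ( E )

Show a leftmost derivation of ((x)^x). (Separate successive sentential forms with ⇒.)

E ⇒ V   [E ::= V]
V ⇒ (E)   [V ::= ( E )]
(E) ⇒ (E^V)   [E ::= E ^ V]
(E^V) ⇒ (V^V)   [E ::= V]
(V^V) ⇒ ((E)^V)   [V ::= ( E )]
((E)^V) ⇒ ((V)^V)   [E ::= V]
((V)^V) ⇒ ((x)^V)   [V ::= x]
((x)^V) ⇒ ((x)^x)   [V ::= x]

E⇒V⇒(E)⇒(E^V)⇒(V^V)⇒((E)^V)⇒((V)^V)⇒((x)^V)⇒((x)^x)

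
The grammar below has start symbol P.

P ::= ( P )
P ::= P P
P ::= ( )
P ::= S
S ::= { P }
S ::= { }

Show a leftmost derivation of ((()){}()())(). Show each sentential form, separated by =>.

P => PP => (P)P => (PP)P => (PPP)P => ((P)PP)P => ((())PP)P => ((())PPP)P => ((())SPP)P => ((()){}PP)P => ((()){}()P)P => ((()){}()())P => ((()){}()())()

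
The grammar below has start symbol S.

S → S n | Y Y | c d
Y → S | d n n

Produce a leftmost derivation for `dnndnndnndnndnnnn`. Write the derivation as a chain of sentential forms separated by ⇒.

S ⇒ Sn ⇒ YYn ⇒ SYn ⇒ YYYn ⇒ dnnYYn ⇒ dnndnnYn ⇒ dnndnnSn ⇒ dnndnnSnn ⇒ dnndnnYYnn ⇒ dnndnnSYnn ⇒ dnndnnYYYnn ⇒ dnndnndnnYYnn ⇒ dnndnndnndnnYnn ⇒ dnndnndnndnndnnnn

S ⇒ Sn   [S → S n]
Sn ⇒ YYn   [S → Y Y]
YYn ⇒ SYn   [Y → S]
SYn ⇒ YYYn   [S → Y Y]
YYYn ⇒ dnnYYn   [Y → d n n]
dnnYYn ⇒ dnndnnYn   [Y → d n n]
dnndnnYn ⇒ dnndnnSn   [Y → S]
dnndnnSn ⇒ dnndnnSnn   [S → S n]
dnndnnSnn ⇒ dnndnnYYnn   [S → Y Y]
dnndnnYYnn ⇒ dnndnnSYnn   [Y → S]
dnndnnSYnn ⇒ dnndnnYYYnn   [S → Y Y]
dnndnnYYYnn ⇒ dnndnndnnYYnn   [Y → d n n]
dnndnndnnYYnn ⇒ dnndnndnndnnYnn   [Y → d n n]
dnndnndnndnnYnn ⇒ dnndnndnndnndnnnn   [Y → d n n]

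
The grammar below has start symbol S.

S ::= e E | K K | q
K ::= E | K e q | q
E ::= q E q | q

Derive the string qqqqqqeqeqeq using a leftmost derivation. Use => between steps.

S => KK   [S ::= K K]
KK => qK   [K ::= q]
qK => qKeq   [K ::= K e q]
qKeq => qKeqeq   [K ::= K e q]
qKeqeq => qKeqeqeq   [K ::= K e q]
qKeqeqeq => qEeqeqeq   [K ::= E]
qEeqeqeq => qqEqeqeqeq   [E ::= q E q]
qqEqeqeqeq => qqqEqqeqeqeq   [E ::= q E q]
qqqEqqeqeqeq => qqqqqqeqeqeq   [E ::= q]

S=>KK=>qK=>qKeq=>qKeqeq=>qKeqeqeq=>qEeqeqeq=>qqEqeqeqeq=>qqqEqqeqeqeq=>qqqqqqeqeqeq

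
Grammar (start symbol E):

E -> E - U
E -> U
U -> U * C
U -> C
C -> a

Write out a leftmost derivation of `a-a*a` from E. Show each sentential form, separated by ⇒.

E ⇒ E-U ⇒ U-U ⇒ C-U ⇒ a-U ⇒ a-U*C ⇒ a-C*C ⇒ a-a*C ⇒ a-a*a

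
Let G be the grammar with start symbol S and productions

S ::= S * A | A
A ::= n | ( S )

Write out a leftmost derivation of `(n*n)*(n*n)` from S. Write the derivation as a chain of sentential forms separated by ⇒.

S⇒S*A⇒A*A⇒(S)*A⇒(S*A)*A⇒(A*A)*A⇒(n*A)*A⇒(n*n)*A⇒(n*n)*(S)⇒(n*n)*(S*A)⇒(n*n)*(A*A)⇒(n*n)*(n*A)⇒(n*n)*(n*n)

S ⇒ S*A   [S ::= S * A]
S*A ⇒ A*A   [S ::= A]
A*A ⇒ (S)*A   [A ::= ( S )]
(S)*A ⇒ (S*A)*A   [S ::= S * A]
(S*A)*A ⇒ (A*A)*A   [S ::= A]
(A*A)*A ⇒ (n*A)*A   [A ::= n]
(n*A)*A ⇒ (n*n)*A   [A ::= n]
(n*n)*A ⇒ (n*n)*(S)   [A ::= ( S )]
(n*n)*(S) ⇒ (n*n)*(S*A)   [S ::= S * A]
(n*n)*(S*A) ⇒ (n*n)*(A*A)   [S ::= A]
(n*n)*(A*A) ⇒ (n*n)*(n*A)   [A ::= n]
(n*n)*(n*A) ⇒ (n*n)*(n*n)   [A ::= n]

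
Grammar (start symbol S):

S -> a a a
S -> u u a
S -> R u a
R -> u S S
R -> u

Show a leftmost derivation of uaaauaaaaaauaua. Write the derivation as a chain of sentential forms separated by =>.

S => Rua => uSSua => uaaaSua => uaaaRuaua => uaaauSSuaua => uaaauaaaSuaua => uaaauaaaaaauaua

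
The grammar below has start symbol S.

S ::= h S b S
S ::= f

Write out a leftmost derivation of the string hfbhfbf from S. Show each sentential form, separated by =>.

S=>hSbS=>hfbS=>hfbhSbS=>hfbhfbS=>hfbhfbf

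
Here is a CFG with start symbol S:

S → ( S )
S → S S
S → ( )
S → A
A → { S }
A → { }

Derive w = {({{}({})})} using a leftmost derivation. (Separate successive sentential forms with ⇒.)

S ⇒ A ⇒ {S} ⇒ {(S)} ⇒ {(A)} ⇒ {({S})} ⇒ {({SS})} ⇒ {({AS})} ⇒ {({{}S})} ⇒ {({{}(S)})} ⇒ {({{}(A)})} ⇒ {({{}({})})}

S ⇒ A   [S → A]
A ⇒ {S}   [A → { S }]
{S} ⇒ {(S)}   [S → ( S )]
{(S)} ⇒ {(A)}   [S → A]
{(A)} ⇒ {({S})}   [A → { S }]
{({S})} ⇒ {({SS})}   [S → S S]
{({SS})} ⇒ {({AS})}   [S → A]
{({AS})} ⇒ {({{}S})}   [A → { }]
{({{}S})} ⇒ {({{}(S)})}   [S → ( S )]
{({{}(S)})} ⇒ {({{}(A)})}   [S → A]
{({{}(A)})} ⇒ {({{}({})})}   [A → { }]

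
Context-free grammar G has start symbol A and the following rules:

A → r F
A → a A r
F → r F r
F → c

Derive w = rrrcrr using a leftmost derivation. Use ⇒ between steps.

A ⇒ rF ⇒ rrFr ⇒ rrrFrr ⇒ rrrcrr

A ⇒ rF   [A → r F]
rF ⇒ rrFr   [F → r F r]
rrFr ⇒ rrrFrr   [F → r F r]
rrrFrr ⇒ rrrcrr   [F → c]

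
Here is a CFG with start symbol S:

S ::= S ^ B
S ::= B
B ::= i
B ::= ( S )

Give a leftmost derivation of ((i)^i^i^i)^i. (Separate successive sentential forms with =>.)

S => S^B => B^B => (S)^B => (S^B)^B => (S^B^B)^B => (S^B^B^B)^B => (B^B^B^B)^B => ((S)^B^B^B)^B => ((B)^B^B^B)^B => ((i)^B^B^B)^B => ((i)^i^B^B)^B => ((i)^i^i^B)^B => ((i)^i^i^i)^B => ((i)^i^i^i)^i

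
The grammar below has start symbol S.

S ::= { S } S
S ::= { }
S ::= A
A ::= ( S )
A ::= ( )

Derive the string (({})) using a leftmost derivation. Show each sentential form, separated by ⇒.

S ⇒ A ⇒ (S) ⇒ (A) ⇒ ((S)) ⇒ (({}))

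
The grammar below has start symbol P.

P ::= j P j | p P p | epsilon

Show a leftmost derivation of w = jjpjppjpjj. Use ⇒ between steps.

P ⇒ jPj ⇒ jjPjj ⇒ jjpPpjj ⇒ jjpjPjpjj ⇒ jjpjpPpjpjj ⇒ jjpjppjpjj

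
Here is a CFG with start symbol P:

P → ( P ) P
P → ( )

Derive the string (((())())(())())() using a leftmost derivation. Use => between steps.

P=>(P)P=>((P)P)P=>(((P)P)P)P=>(((())P)P)P=>(((())())P)P=>(((())())(P)P)P=>(((())())(())P)P=>(((())())(())())P=>(((())())(())())()

P => (P)P   [P → ( P ) P]
(P)P => ((P)P)P   [P → ( P ) P]
((P)P)P => (((P)P)P)P   [P → ( P ) P]
(((P)P)P)P => (((())P)P)P   [P → ( )]
(((())P)P)P => (((())())P)P   [P → ( )]
(((())())P)P => (((())())(P)P)P   [P → ( P ) P]
(((())())(P)P)P => (((())())(())P)P   [P → ( )]
(((())())(())P)P => (((())())(())())P   [P → ( )]
(((())())(())())P => (((())())(())())()   [P → ( )]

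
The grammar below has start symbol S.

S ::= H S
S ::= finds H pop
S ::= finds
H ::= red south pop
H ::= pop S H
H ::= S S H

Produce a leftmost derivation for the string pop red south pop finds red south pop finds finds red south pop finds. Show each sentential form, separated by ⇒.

S ⇒ H S ⇒ S S H S ⇒ H S S H S ⇒ pop S H S S H S ⇒ pop H S H S S H S ⇒ pop red south pop S H S S H S ⇒ pop red south pop finds H S S H S ⇒ pop red south pop finds red south pop S S H S ⇒ pop red south pop finds red south pop finds S H S ⇒ pop red south pop finds red south pop finds finds H S ⇒ pop red south pop finds red south pop finds finds red south pop S ⇒ pop red south pop finds red south pop finds finds red south pop finds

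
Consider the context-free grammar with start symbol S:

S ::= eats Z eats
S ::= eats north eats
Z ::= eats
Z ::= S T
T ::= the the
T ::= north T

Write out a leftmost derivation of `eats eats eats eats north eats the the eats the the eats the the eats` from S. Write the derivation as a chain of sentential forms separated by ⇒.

S ⇒ eats Z eats   [S ::= eats Z eats]
eats Z eats ⇒ eats S T eats   [Z ::= S T]
eats S T eats ⇒ eats eats Z eats T eats   [S ::= eats Z eats]
eats eats Z eats T eats ⇒ eats eats S T eats T eats   [Z ::= S T]
eats eats S T eats T eats ⇒ eats eats eats Z eats T eats T eats   [S ::= eats Z eats]
eats eats eats Z eats T eats T eats ⇒ eats eats eats S T eats T eats T eats   [Z ::= S T]
eats eats eats S T eats T eats T eats ⇒ eats eats eats eats north eats T eats T eats T eats   [S ::= eats north eats]
eats eats eats eats north eats T eats T eats T eats ⇒ eats eats eats eats north eats the the eats T eats T eats   [T ::= the the]
eats eats eats eats north eats the the eats T eats T eats ⇒ eats eats eats eats north eats the the eats the the eats T eats   [T ::= the the]
eats eats eats eats north eats the the eats the the eats T eats ⇒ eats eats eats eats north eats the the eats the the eats the the eats   [T ::= the the]

S ⇒ eats Z eats ⇒ eats S T eats ⇒ eats eats Z eats T eats ⇒ eats eats S T eats T eats ⇒ eats eats eats Z eats T eats T eats ⇒ eats eats eats S T eats T eats T eats ⇒ eats eats eats eats north eats T eats T eats T eats ⇒ eats eats eats eats north eats the the eats T eats T eats ⇒ eats eats eats eats north eats the the eats the the eats T eats ⇒ eats eats eats eats north eats the the eats the the eats the the eats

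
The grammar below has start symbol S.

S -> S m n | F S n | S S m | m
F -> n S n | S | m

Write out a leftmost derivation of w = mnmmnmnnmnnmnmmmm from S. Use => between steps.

S => SSm   [S -> S S m]
SSm => SSmSm   [S -> S S m]
SSmSm => SmnSmSm   [S -> S m n]
SmnSmSm => FSnmnSmSm   [S -> F S n]
FSnmnSmSm => mSnmnSmSm   [F -> m]
mSnmnSmSm => mFSnnmnSmSm   [S -> F S n]
mFSnnmnSmSm => mnSnSnnmnSmSm   [F -> n S n]
mnSnSnnmnSmSm => mnSmnnSnnmnSmSm   [S -> S m n]
mnSmnnSnnmnSmSm => mnFSnmnnSnnmnSmSm   [S -> F S n]
mnFSnmnnSnnmnSmSm => mnmSnmnnSnnmnSmSm   [F -> m]
mnmSnmnnSnnmnSmSm => mnmmnmnnSnnmnSmSm   [S -> m]
mnmmnmnnSnnmnSmSm => mnmmnmnnmnnmnSmSm   [S -> m]
mnmmnmnnmnnmnSmSm => mnmmnmnnmnnmnmmSm   [S -> m]
mnmmnmnnmnnmnmmSm => mnmmnmnnmnnmnmmmm   [S -> m]

S=>SSm=>SSmSm=>SmnSmSm=>FSnmnSmSm=>mSnmnSmSm=>mFSnnmnSmSm=>mnSnSnnmnSmSm=>mnSmnnSnnmnSmSm=>mnFSnmnnSnnmnSmSm=>mnmSnmnnSnnmnSmSm=>mnmmnmnnSnnmnSmSm=>mnmmnmnnmnnmnSmSm=>mnmmnmnnmnnmnmmSm=>mnmmnmnnmnnmnmmmm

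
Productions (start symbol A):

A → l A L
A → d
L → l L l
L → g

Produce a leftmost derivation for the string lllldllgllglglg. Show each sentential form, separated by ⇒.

A⇒lAL⇒llALL⇒lllALLL⇒llllALLLL⇒lllldLLLL⇒lllldlLlLLL⇒lllldllLllLLL⇒lllldllgllLLL⇒lllldllgllgLL⇒lllldllgllglLlL⇒lllldllgllglglL⇒lllldllgllglglg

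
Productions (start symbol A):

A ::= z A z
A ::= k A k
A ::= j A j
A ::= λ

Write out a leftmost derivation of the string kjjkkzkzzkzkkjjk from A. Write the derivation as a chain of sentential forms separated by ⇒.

A ⇒ kAk ⇒ kjAjk ⇒ kjjAjjk ⇒ kjjkAkjjk ⇒ kjjkkAkkjjk ⇒ kjjkkzAzkkjjk ⇒ kjjkkzkAkzkkjjk ⇒ kjjkkzkzAzkzkkjjk ⇒ kjjkkzkzzkzkkjjk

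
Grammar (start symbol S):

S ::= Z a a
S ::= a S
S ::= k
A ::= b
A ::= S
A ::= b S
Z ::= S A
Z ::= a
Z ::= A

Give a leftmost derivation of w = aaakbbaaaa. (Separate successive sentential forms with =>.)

S=>aS=>aZaa=>aSAaa=>aaSAaa=>aaaSAaa=>aaakAaa=>aaakbSaa=>aaakbZaaaa=>aaakbAaaaa=>aaakbbaaaa

S => aS   [S ::= a S]
aS => aZaa   [S ::= Z a a]
aZaa => aSAaa   [Z ::= S A]
aSAaa => aaSAaa   [S ::= a S]
aaSAaa => aaaSAaa   [S ::= a S]
aaaSAaa => aaakAaa   [S ::= k]
aaakAaa => aaakbSaa   [A ::= b S]
aaakbSaa => aaakbZaaaa   [S ::= Z a a]
aaakbZaaaa => aaakbAaaaa   [Z ::= A]
aaakbAaaaa => aaakbbaaaa   [A ::= b]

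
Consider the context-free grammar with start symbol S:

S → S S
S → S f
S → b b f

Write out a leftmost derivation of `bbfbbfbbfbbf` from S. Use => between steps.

S => SS   [S → S S]
SS => SSS   [S → S S]
SSS => bbfSS   [S → b b f]
bbfSS => bbfbbfS   [S → b b f]
bbfbbfS => bbfbbfSS   [S → S S]
bbfbbfSS => bbfbbfbbfS   [S → b b f]
bbfbbfbbfS => bbfbbfbbfbbf   [S → b b f]

S => SS => SSS => bbfSS => bbfbbfS => bbfbbfSS => bbfbbfbbfS => bbfbbfbbfbbf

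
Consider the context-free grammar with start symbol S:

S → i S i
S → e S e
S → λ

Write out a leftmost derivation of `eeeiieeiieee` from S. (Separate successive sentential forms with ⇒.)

S ⇒ eSe   [S → e S e]
eSe ⇒ eeSee   [S → e S e]
eeSee ⇒ eeeSeee   [S → e S e]
eeeSeee ⇒ eeeiSieee   [S → i S i]
eeeiSieee ⇒ eeeiiSiieee   [S → i S i]
eeeiiSiieee ⇒ eeeiieSeiieee   [S → e S e]
eeeiieSeiieee ⇒ eeeiieeiieee   [S → λ]

S ⇒ eSe ⇒ eeSee ⇒ eeeSeee ⇒ eeeiSieee ⇒ eeeiiSiieee ⇒ eeeiieSeiieee ⇒ eeeiieeiieee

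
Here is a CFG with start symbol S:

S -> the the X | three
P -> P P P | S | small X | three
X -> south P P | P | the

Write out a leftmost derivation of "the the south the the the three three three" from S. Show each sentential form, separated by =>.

S => the the X => the the south P P => the the south S P => the the south the the X P => the the south the the the P => the the south the the the P P P => the the south the the the three P P => the the south the the the three three P => the the south the the the three three three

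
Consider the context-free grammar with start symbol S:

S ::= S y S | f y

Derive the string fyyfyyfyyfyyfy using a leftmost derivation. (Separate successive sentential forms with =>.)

S => SyS   [S ::= S y S]
SyS => SySyS   [S ::= S y S]
SySyS => fyySyS   [S ::= f y]
fyySyS => fyySySyS   [S ::= S y S]
fyySySyS => fyyfyySyS   [S ::= f y]
fyyfyySyS => fyyfyySySyS   [S ::= S y S]
fyyfyySySyS => fyyfyyfyySyS   [S ::= f y]
fyyfyyfyySyS => fyyfyyfyyfyyS   [S ::= f y]
fyyfyyfyyfyyS => fyyfyyfyyfyyfy   [S ::= f y]

S => SyS => SySyS => fyySyS => fyySySyS => fyyfyySyS => fyyfyySySyS => fyyfyyfyySyS => fyyfyyfyyfyyS => fyyfyyfyyfyyfy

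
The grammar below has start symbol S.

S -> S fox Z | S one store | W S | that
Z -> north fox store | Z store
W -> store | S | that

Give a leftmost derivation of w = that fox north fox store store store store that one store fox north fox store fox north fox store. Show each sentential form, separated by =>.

S => S fox Z => S fox Z fox Z => S one store fox Z fox Z => W S one store fox Z fox Z => S S one store fox Z fox Z => S fox Z S one store fox Z fox Z => that fox Z S one store fox Z fox Z => that fox Z store S one store fox Z fox Z => that fox Z store store S one store fox Z fox Z => that fox Z store store store S one store fox Z fox Z => that fox north fox store store store store S one store fox Z fox Z => that fox north fox store store store store that one store fox Z fox Z => that fox north fox store store store store that one store fox north fox store fox Z => that fox north fox store store store store that one store fox north fox store fox north fox store

S => S fox Z   [S -> S fox Z]
S fox Z => S fox Z fox Z   [S -> S fox Z]
S fox Z fox Z => S one store fox Z fox Z   [S -> S one store]
S one store fox Z fox Z => W S one store fox Z fox Z   [S -> W S]
W S one store fox Z fox Z => S S one store fox Z fox Z   [W -> S]
S S one store fox Z fox Z => S fox Z S one store fox Z fox Z   [S -> S fox Z]
S fox Z S one store fox Z fox Z => that fox Z S one store fox Z fox Z   [S -> that]
that fox Z S one store fox Z fox Z => that fox Z store S one store fox Z fox Z   [Z -> Z store]
that fox Z store S one store fox Z fox Z => that fox Z store store S one store fox Z fox Z   [Z -> Z store]
that fox Z store store S one store fox Z fox Z => that fox Z store store store S one store fox Z fox Z   [Z -> Z store]
that fox Z store store store S one store fox Z fox Z => that fox north fox store store store store S one store fox Z fox Z   [Z -> north fox store]
that fox north fox store store store store S one store fox Z fox Z => that fox north fox store store store store that one store fox Z fox Z   [S -> that]
that fox north fox store store store store that one store fox Z fox Z => that fox north fox store store store store that one store fox north fox store fox Z   [Z -> north fox store]
that fox north fox store store store store that one store fox north fox store fox Z => that fox north fox store store store store that one store fox north fox store fox north fox store   [Z -> north fox store]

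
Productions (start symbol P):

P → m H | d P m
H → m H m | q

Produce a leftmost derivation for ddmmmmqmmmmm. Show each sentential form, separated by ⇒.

P ⇒ dPm   [P → d P m]
dPm ⇒ ddPmm   [P → d P m]
ddPmm ⇒ ddmHmm   [P → m H]
ddmHmm ⇒ ddmmHmmm   [H → m H m]
ddmmHmmm ⇒ ddmmmHmmmm   [H → m H m]
ddmmmHmmmm ⇒ ddmmmmHmmmmm   [H → m H m]
ddmmmmHmmmmm ⇒ ddmmmmqmmmmm   [H → q]

P ⇒ dPm ⇒ ddPmm ⇒ ddmHmm ⇒ ddmmHmmm ⇒ ddmmmHmmmm ⇒ ddmmmmHmmmmm ⇒ ddmmmmqmmmmm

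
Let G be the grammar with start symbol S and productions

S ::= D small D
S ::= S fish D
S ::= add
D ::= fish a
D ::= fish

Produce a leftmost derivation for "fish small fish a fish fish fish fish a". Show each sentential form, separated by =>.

S => S fish D => S fish D fish D => D small D fish D fish D => fish small D fish D fish D => fish small fish a fish D fish D => fish small fish a fish fish fish D => fish small fish a fish fish fish fish a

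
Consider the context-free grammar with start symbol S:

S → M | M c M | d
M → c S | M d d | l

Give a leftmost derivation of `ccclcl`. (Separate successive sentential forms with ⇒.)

S⇒M⇒cS⇒cMcM⇒ccScM⇒ccMcM⇒cccScM⇒cccMcM⇒ccclcM⇒ccclcl

S ⇒ M   [S → M]
M ⇒ cS   [M → c S]
cS ⇒ cMcM   [S → M c M]
cMcM ⇒ ccScM   [M → c S]
ccScM ⇒ ccMcM   [S → M]
ccMcM ⇒ cccScM   [M → c S]
cccScM ⇒ cccMcM   [S → M]
cccMcM ⇒ ccclcM   [M → l]
ccclcM ⇒ ccclcl   [M → l]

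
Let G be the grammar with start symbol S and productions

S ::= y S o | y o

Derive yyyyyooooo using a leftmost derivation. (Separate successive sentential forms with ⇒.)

S ⇒ ySo   [S ::= y S o]
ySo ⇒ yySoo   [S ::= y S o]
yySoo ⇒ yyySooo   [S ::= y S o]
yyySooo ⇒ yyyySoooo   [S ::= y S o]
yyyySoooo ⇒ yyyyyooooo   [S ::= y o]

S⇒ySo⇒yySoo⇒yyySooo⇒yyyySoooo⇒yyyyyooooo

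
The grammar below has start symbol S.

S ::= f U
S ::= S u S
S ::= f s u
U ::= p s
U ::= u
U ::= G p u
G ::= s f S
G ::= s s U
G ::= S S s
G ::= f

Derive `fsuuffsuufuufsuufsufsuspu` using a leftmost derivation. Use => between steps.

S => SuS   [S ::= S u S]
SuS => fsuuS   [S ::= f s u]
fsuuS => fsuufU   [S ::= f U]
fsuufU => fsuufGpu   [U ::= G p u]
fsuufGpu => fsuufSSspu   [G ::= S S s]
fsuufSSspu => fsuufSuSSspu   [S ::= S u S]
fsuufSuSSspu => fsuuffsuuSSspu   [S ::= f s u]
fsuuffsuuSSspu => fsuuffsuuSuSSspu   [S ::= S u S]
fsuuffsuuSuSSspu => fsuuffsuuSuSuSSspu   [S ::= S u S]
fsuuffsuuSuSuSSspu => fsuuffsuufUuSuSSspu   [S ::= f U]
fsuuffsuufUuSuSSspu => fsuuffsuufuuSuSSspu   [U ::= u]
fsuuffsuufuuSuSSspu => fsuuffsuufuufsuuSSspu   [S ::= f s u]
fsuuffsuufuufsuuSSspu => fsuuffsuufuufsuufsuSspu   [S ::= f s u]
fsuuffsuufuufsuufsuSspu => fsuuffsuufuufsuufsufsuspu   [S ::= f s u]

S => SuS => fsuuS => fsuufU => fsuufGpu => fsuufSSspu => fsuufSuSSspu => fsuuffsuuSSspu => fsuuffsuuSuSSspu => fsuuffsuuSuSuSSspu => fsuuffsuufUuSuSSspu => fsuuffsuufuuSuSSspu => fsuuffsuufuufsuuSSspu => fsuuffsuufuufsuufsuSspu => fsuuffsuufuufsuufsufsuspu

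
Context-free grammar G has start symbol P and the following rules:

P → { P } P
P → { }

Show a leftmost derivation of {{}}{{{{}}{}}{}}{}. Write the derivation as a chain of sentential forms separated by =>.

P => {P}P => {{}}P => {{}}{P}P => {{}}{{P}P}P => {{}}{{{P}P}P}P => {{}}{{{{}}P}P}P => {{}}{{{{}}{}}P}P => {{}}{{{{}}{}}{}}P => {{}}{{{{}}{}}{}}{}

P => {P}P   [P → { P } P]
{P}P => {{}}P   [P → { }]
{{}}P => {{}}{P}P   [P → { P } P]
{{}}{P}P => {{}}{{P}P}P   [P → { P } P]
{{}}{{P}P}P => {{}}{{{P}P}P}P   [P → { P } P]
{{}}{{{P}P}P}P => {{}}{{{{}}P}P}P   [P → { }]
{{}}{{{{}}P}P}P => {{}}{{{{}}{}}P}P   [P → { }]
{{}}{{{{}}{}}P}P => {{}}{{{{}}{}}{}}P   [P → { }]
{{}}{{{{}}{}}{}}P => {{}}{{{{}}{}}{}}{}   [P → { }]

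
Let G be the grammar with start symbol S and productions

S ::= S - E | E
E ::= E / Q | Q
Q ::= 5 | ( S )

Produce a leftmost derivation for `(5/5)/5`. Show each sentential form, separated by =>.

S => E => E/Q => Q/Q => (S)/Q => (E)/Q => (E/Q)/Q => (Q/Q)/Q => (5/Q)/Q => (5/5)/Q => (5/5)/5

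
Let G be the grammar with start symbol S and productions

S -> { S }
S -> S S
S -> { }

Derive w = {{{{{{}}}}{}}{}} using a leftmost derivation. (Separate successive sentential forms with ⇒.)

S⇒{S}⇒{SS}⇒{{S}S}⇒{{SS}S}⇒{{{S}S}S}⇒{{{{S}}S}S}⇒{{{{{S}}}S}S}⇒{{{{{{}}}}S}S}⇒{{{{{{}}}}{}}S}⇒{{{{{{}}}}{}}{}}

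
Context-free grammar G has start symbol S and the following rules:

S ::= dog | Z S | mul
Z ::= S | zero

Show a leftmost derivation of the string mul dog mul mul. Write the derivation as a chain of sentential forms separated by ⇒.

S ⇒ Z S   [S ::= Z S]
Z S ⇒ S S   [Z ::= S]
S S ⇒ Z S S   [S ::= Z S]
Z S S ⇒ S S S   [Z ::= S]
S S S ⇒ Z S S S   [S ::= Z S]
Z S S S ⇒ S S S S   [Z ::= S]
S S S S ⇒ mul S S S   [S ::= mul]
mul S S S ⇒ mul dog S S   [S ::= dog]
mul dog S S ⇒ mul dog mul S   [S ::= mul]
mul dog mul S ⇒ mul dog mul mul   [S ::= mul]

S ⇒ Z S ⇒ S S ⇒ Z S S ⇒ S S S ⇒ Z S S S ⇒ S S S S ⇒ mul S S S ⇒ mul dog S S ⇒ mul dog mul S ⇒ mul dog mul mul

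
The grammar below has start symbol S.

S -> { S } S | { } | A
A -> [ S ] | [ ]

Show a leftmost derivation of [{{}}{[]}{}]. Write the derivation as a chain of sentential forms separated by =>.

S => A => [S] => [{S}S] => [{{}}S] => [{{}}{S}S] => [{{}}{A}S] => [{{}}{[]}S] => [{{}}{[]}{}]

S => A   [S -> A]
A => [S]   [A -> [ S ]]
[S] => [{S}S]   [S -> { S } S]
[{S}S] => [{{}}S]   [S -> { }]
[{{}}S] => [{{}}{S}S]   [S -> { S } S]
[{{}}{S}S] => [{{}}{A}S]   [S -> A]
[{{}}{A}S] => [{{}}{[]}S]   [A -> [ ]]
[{{}}{[]}S] => [{{}}{[]}{}]   [S -> { }]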